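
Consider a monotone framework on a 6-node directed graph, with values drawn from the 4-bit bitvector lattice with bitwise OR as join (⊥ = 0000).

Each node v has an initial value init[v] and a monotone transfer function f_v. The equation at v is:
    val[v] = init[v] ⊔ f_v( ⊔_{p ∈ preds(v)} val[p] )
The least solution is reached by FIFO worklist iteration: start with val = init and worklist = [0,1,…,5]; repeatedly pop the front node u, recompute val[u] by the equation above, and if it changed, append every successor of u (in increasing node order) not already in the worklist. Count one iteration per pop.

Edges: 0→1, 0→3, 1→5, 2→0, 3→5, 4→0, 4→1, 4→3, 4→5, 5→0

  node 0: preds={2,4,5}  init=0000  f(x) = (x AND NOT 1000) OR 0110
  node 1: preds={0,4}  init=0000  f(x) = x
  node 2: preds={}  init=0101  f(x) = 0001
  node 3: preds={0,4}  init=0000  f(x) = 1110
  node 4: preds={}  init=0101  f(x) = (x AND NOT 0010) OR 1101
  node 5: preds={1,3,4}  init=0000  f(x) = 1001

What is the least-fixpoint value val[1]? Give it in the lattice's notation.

Trace (10 dequeues):
  [1] u=0 | in 0101 | out 0111 | prev 0000 | push {}
  [2] u=1 | in 0111 | out 0111 | prev 0000 | push {}
  [3] u=2 | in 0000 | out 0101 | ==
  [4] u=3 | in 0111 | out 1110 | prev 0000 | push {}
  [5] u=4 | in 0000 | out 1101 | prev 0101 | push {0,1,3}
  [6] u=5 | in 1111 | out 1001 | prev 0000 | push {}
  [7] u=0 | in 1101 | out 0111 | ==
  [8] u=1 | in 1111 | out 1111 | prev 0111 | push {5}
  [9] u=3 | in 1111 | out 1110 | ==
  [10] u=5 | in 1111 | out 1001 | ==

Converged values:
  [0] 0111
  [1] 1111
  [2] 0101
  [3] 1110
  [4] 1101
  [5] 1001

1111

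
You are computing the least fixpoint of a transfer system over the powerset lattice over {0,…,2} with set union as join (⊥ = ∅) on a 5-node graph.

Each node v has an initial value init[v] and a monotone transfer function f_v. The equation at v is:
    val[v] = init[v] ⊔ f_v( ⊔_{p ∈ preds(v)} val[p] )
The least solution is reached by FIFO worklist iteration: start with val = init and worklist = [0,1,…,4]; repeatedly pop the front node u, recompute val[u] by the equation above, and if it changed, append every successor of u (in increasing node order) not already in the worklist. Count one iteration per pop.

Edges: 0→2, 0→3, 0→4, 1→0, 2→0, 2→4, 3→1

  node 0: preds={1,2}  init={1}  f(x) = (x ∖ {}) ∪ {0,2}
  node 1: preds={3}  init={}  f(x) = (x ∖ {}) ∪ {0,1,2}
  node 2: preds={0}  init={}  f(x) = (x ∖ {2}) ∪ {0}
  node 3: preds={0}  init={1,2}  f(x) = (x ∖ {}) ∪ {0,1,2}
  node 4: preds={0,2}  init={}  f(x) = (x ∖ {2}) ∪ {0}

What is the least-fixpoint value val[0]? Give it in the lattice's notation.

Iteration log — 7 steps:
  step 1. node 0  ⊔preds={}  new={0,1,2}  old={1}  +wl: 
  step 2. node 1  ⊔preds={1,2}  new={0,1,2}  old={}  +wl: 0
  step 3. node 2  ⊔preds={0,1,2}  new={0,1}  old={}  +wl: 
  step 4. node 3  ⊔preds={0,1,2}  new={0,1,2}  old={1,2}  +wl: 1
  step 5. node 4  ⊔preds={0,1,2}  new={0,1}  old={}  +wl: 
  step 6. node 0  ⊔preds={0,1,2}  new={0,1,2}  stable
  step 7. node 1  ⊔preds={0,1,2}  new={0,1,2}  stable

Least fixpoint reached:
  node 0: {0,1,2}
  node 1: {0,1,2}
  node 2: {0,1}
  node 3: {0,1,2}
  node 4: {0,1}

{0,1,2}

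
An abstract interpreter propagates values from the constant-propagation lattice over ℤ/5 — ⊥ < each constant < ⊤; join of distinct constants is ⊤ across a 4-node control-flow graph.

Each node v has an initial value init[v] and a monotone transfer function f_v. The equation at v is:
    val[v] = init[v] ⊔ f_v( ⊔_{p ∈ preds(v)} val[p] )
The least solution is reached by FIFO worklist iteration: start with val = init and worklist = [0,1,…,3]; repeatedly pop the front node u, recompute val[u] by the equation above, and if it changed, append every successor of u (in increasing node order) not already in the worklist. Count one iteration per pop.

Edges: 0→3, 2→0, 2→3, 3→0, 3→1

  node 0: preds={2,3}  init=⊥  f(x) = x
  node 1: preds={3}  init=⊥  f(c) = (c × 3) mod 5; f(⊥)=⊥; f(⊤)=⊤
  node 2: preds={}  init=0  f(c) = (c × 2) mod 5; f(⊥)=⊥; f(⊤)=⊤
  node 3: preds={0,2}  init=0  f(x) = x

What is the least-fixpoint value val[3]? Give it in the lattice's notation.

Iteration log — 4 steps:
  step 1. node 0  ⊔preds=0  new=0  old=⊥  +wl: 
  step 2. node 1  ⊔preds=0  new=0  old=⊥  +wl: 
  step 3. node 2  ⊔preds=⊥  new=0  stable
  step 4. node 3  ⊔preds=0  new=0  stable

Least fixpoint reached:
  node 0: 0
  node 1: 0
  node 2: 0
  node 3: 0

0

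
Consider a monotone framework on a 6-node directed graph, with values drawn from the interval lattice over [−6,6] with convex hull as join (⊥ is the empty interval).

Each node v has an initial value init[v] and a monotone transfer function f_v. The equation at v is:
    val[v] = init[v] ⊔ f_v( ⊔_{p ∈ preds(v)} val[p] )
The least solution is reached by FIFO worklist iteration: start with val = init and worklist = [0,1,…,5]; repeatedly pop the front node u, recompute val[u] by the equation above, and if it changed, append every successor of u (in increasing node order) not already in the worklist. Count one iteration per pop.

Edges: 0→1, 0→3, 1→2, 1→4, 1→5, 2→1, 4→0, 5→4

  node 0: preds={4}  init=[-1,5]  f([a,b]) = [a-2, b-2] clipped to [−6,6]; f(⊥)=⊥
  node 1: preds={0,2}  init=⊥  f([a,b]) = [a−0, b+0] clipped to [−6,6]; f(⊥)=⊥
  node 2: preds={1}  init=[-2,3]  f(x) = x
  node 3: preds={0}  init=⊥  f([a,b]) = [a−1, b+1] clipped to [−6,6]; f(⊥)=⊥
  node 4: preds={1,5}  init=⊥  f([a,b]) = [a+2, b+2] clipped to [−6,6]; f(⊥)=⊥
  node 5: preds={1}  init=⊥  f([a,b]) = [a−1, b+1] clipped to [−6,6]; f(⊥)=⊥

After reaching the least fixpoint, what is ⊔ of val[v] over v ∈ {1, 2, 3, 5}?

[-6,6]

Worklist (42 pops):
  #1 pop 0: in=⊥ → [-1,5] (no change)
  #2 pop 1: in=[-2,5] → [-2,5] (was ⊥); enqueue []
  #3 pop 2: in=[-2,5] → [-2,5] (was [-2,3]); enqueue [1]
  #4 pop 3: in=[-1,5] → [-2,6] (was ⊥); enqueue []
  #5 pop 4: in=[-2,5] → [0,6] (was ⊥); enqueue [0]
  #6 pop 5: in=[-2,5] → [-3,6] (was ⊥); enqueue [4]
  #7 pop 1: in=[-2,5] → [-2,5] (no change)
  #8 pop 0: in=[0,6] → [-2,5] (was [-1,5]); enqueue [1,3]
  #9 pop 4: in=[-3,6] → [-1,6] (was [0,6]); enqueue [0]
  #10 pop 1: in=[-2,5] → [-2,5] (no change)
  #11 pop 3: in=[-2,5] → [-3,6] (was [-2,6]); enqueue []
  #12 pop 0: in=[-1,6] → [-3,5] (was [-2,5]); enqueue [1,3]
  #13 pop 1: in=[-3,5] → [-3,5] (was [-2,5]); enqueue [2,4,5]
  #14 pop 3: in=[-3,5] → [-4,6] (was [-3,6]); enqueue []
  #15 pop 2: in=[-3,5] → [-3,5] (was [-2,5]); enqueue [1]
  #16 pop 4: in=[-3,6] → [-1,6] (no change)
  #17 pop 5: in=[-3,5] → [-4,6] (was [-3,6]); enqueue [4]
  #18 pop 1: in=[-3,5] → [-3,5] (no change)
  #19 pop 4: in=[-4,6] → [-2,6] (was [-1,6]); enqueue [0]
  #20 pop 0: in=[-2,6] → [-4,5] (was [-3,5]); enqueue [1,3]
  #21 pop 1: in=[-4,5] → [-4,5] (was [-3,5]); enqueue [2,4,5]
  #22 pop 3: in=[-4,5] → [-5,6] (was [-4,6]); enqueue []
  #23 pop 2: in=[-4,5] → [-4,5] (was [-3,5]); enqueue [1]
  #24 pop 4: in=[-4,6] → [-2,6] (no change)
  #25 pop 5: in=[-4,5] → [-5,6] (was [-4,6]); enqueue [4]
  #26 pop 1: in=[-4,5] → [-4,5] (no change)
  #27 pop 4: in=[-5,6] → [-3,6] (was [-2,6]); enqueue [0]
  #28 pop 0: in=[-3,6] → [-5,5] (was [-4,5]); enqueue [1,3]
  #29 pop 1: in=[-5,5] → [-5,5] (was [-4,5]); enqueue [2,4,5]
  #30 pop 3: in=[-5,5] → [-6,6] (was [-5,6]); enqueue []
  #31 pop 2: in=[-5,5] → [-5,5] (was [-4,5]); enqueue [1]
  #32 pop 4: in=[-5,6] → [-3,6] (no change)
  #33 pop 5: in=[-5,5] → [-6,6] (was [-5,6]); enqueue [4]
  #34 pop 1: in=[-5,5] → [-5,5] (no change)
  #35 pop 4: in=[-6,6] → [-4,6] (was [-3,6]); enqueue [0]
  #36 pop 0: in=[-4,6] → [-6,5] (was [-5,5]); enqueue [1,3]
  #37 pop 1: in=[-6,5] → [-6,5] (was [-5,5]); enqueue [2,4,5]
  #38 pop 3: in=[-6,5] → [-6,6] (no change)
  #39 pop 2: in=[-6,5] → [-6,5] (was [-5,5]); enqueue [1]
  #40 pop 4: in=[-6,6] → [-4,6] (no change)
  #41 pop 5: in=[-6,5] → [-6,6] (no change)
  #42 pop 1: in=[-6,5] → [-6,5] (no change)

Fixpoint:
  val[0] = [-6,5]
  val[1] = [-6,5]
  val[2] = [-6,5]
  val[3] = [-6,6]
  val[4] = [-4,6]
  val[5] = [-6,6]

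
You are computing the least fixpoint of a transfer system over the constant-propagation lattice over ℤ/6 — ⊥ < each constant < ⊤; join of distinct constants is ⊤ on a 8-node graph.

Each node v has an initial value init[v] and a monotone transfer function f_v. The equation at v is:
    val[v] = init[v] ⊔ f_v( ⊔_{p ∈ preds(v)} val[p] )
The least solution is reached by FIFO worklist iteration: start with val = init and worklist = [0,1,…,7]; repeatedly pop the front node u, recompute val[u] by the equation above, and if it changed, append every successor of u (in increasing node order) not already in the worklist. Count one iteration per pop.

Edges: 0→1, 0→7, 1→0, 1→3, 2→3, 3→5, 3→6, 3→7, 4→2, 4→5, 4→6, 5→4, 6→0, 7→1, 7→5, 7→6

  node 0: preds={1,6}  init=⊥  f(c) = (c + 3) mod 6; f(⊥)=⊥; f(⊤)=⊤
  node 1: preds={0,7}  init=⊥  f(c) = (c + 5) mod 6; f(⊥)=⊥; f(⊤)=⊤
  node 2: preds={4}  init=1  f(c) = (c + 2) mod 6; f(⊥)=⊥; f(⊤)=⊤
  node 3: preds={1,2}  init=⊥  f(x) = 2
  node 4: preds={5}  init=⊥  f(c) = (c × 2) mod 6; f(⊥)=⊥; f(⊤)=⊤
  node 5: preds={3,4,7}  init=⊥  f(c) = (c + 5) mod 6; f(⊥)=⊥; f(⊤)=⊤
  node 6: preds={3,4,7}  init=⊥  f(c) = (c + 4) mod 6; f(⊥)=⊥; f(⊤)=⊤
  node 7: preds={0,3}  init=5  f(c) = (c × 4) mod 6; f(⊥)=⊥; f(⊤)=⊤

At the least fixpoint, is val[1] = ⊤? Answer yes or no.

Trace (17 dequeues):
  [1] u=0 | in ⊥ | out ⊥ | ==
  [2] u=1 | in 5 | out 4 | prev ⊥ | push {0}
  [3] u=2 | in ⊥ | out 1 | ==
  [4] u=3 | in ⊤ | out 2 | prev ⊥ | push {}
  [5] u=4 | in ⊥ | out ⊥ | ==
  [6] u=5 | in ⊤ | out ⊤ | prev ⊥ | push {4}
  [7] u=6 | in ⊤ | out ⊤ | prev ⊥ | push {}
  [8] u=7 | in 2 | out ⊤ | prev 5 | push {1,5,6}
  [9] u=0 | in ⊤ | out ⊤ | prev ⊥ | push {7}
  [10] u=4 | in ⊤ | out ⊤ | prev ⊥ | push {2}
  [11] u=1 | in ⊤ | out ⊤ | prev 4 | push {0,3}
  [12] u=5 | in ⊤ | out ⊤ | ==
  [13] u=6 | in ⊤ | out ⊤ | ==
  [14] u=7 | in ⊤ | out ⊤ | ==
  [15] u=2 | in ⊤ | out ⊤ | prev 1 | push {}
  [16] u=0 | in ⊤ | out ⊤ | ==
  [17] u=3 | in ⊤ | out 2 | ==

Converged values:
  [0] ⊤
  [1] ⊤
  [2] ⊤
  [3] 2
  [4] ⊤
  [5] ⊤
  [6] ⊤
  [7] ⊤

yes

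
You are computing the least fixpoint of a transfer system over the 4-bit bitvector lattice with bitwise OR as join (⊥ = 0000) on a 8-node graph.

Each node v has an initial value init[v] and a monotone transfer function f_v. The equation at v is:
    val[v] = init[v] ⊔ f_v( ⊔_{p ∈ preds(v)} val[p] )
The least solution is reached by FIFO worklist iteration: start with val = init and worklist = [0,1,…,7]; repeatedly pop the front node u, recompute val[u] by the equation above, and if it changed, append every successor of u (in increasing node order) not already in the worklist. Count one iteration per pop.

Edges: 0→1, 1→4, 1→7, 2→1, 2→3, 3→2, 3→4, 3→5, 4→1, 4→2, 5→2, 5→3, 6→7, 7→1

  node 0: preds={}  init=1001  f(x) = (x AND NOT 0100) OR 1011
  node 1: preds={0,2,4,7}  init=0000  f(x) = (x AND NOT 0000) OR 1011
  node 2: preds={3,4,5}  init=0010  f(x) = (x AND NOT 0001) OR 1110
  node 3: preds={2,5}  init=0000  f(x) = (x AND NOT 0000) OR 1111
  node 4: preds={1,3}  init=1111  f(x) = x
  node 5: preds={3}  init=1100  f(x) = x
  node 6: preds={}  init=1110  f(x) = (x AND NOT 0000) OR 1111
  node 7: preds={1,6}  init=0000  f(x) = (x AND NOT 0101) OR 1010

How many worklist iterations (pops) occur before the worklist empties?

Worklist (11 pops):
  #1 pop 0: in=0000 → 1011 (was 1001); enqueue []
  #2 pop 1: in=1111 → 1111 (was 0000); enqueue []
  #3 pop 2: in=1111 → 1110 (was 0010); enqueue [1]
  #4 pop 3: in=1110 → 1111 (was 0000); enqueue [2]
  #5 pop 4: in=1111 → 1111 (no change)
  #6 pop 5: in=1111 → 1111 (was 1100); enqueue [3]
  #7 pop 6: in=0000 → 1111 (was 1110); enqueue []
  #8 pop 7: in=1111 → 1010 (was 0000); enqueue []
  #9 pop 1: in=1111 → 1111 (no change)
  #10 pop 2: in=1111 → 1110 (no change)
  #11 pop 3: in=1111 → 1111 (no change)

Fixpoint:
  val[0] = 1011
  val[1] = 1111
  val[2] = 1110
  val[3] = 1111
  val[4] = 1111
  val[5] = 1111
  val[6] = 1111
  val[7] = 1010

11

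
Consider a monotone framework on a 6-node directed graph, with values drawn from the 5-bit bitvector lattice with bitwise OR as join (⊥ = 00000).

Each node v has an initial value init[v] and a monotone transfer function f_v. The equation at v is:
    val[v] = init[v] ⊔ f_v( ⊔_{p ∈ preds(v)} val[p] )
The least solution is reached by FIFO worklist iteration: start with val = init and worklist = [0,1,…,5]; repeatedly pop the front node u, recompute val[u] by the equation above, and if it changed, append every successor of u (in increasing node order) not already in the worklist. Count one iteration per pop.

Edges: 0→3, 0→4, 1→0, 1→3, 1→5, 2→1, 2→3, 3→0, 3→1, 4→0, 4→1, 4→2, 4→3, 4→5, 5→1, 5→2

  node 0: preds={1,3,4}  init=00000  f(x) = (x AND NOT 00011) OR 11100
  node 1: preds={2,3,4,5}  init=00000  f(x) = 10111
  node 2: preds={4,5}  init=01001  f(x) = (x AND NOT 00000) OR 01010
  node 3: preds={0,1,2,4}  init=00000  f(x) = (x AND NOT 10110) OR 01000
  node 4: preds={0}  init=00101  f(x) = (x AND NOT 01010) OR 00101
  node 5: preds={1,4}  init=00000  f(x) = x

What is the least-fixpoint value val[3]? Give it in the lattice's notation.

Iteration log — 11 steps:
  step 1. node 0  ⊔preds=00101  new=11100  old=00000  +wl: 
  step 2. node 1  ⊔preds=01101  new=10111  old=00000  +wl: 0
  step 3. node 2  ⊔preds=00101  new=01111  old=01001  +wl: 1
  step 4. node 3  ⊔preds=11111  new=01001  old=00000  +wl: 
  step 5. node 4  ⊔preds=11100  new=10101  old=00101  +wl: 2,3
  step 6. node 5  ⊔preds=10111  new=10111  old=00000  +wl: 
  step 7. node 0  ⊔preds=11111  new=11100  stable
  step 8. node 1  ⊔preds=11111  new=10111  stable
  step 9. node 2  ⊔preds=10111  new=11111  old=01111  +wl: 1
  step 10. node 3  ⊔preds=11111  new=01001  stable
  step 11. node 1  ⊔preds=11111  new=10111  stable

Least fixpoint reached:
  node 0: 11100
  node 1: 10111
  node 2: 11111
  node 3: 01001
  node 4: 10101
  node 5: 10111

01001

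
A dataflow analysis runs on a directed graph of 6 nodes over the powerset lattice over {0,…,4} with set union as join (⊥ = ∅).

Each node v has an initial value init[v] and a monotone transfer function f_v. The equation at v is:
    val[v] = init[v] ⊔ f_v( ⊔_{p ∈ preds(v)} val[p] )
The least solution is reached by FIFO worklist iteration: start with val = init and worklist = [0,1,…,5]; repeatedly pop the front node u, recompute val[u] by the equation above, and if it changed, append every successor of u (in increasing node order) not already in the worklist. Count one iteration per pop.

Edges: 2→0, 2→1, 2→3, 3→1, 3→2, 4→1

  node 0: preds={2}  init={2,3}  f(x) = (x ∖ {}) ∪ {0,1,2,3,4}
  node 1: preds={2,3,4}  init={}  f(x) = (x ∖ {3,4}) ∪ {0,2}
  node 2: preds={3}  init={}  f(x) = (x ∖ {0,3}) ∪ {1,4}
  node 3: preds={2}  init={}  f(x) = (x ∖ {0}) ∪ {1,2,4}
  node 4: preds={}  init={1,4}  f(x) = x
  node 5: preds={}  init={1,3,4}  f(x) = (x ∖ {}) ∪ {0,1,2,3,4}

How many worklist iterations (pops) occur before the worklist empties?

Iteration log — 12 steps:
  step 1. node 0  ⊔preds={}  new={0,1,2,3,4}  old={2,3}  +wl: 
  step 2. node 1  ⊔preds={1,4}  new={0,1,2}  old={}  +wl: 
  step 3. node 2  ⊔preds={}  new={1,4}  old={}  +wl: 0,1
  step 4. node 3  ⊔preds={1,4}  new={1,2,4}  old={}  +wl: 2
  step 5. node 4  ⊔preds={}  new={1,4}  stable
  step 6. node 5  ⊔preds={}  new={0,1,2,3,4}  old={1,3,4}  +wl: 
  step 7. node 0  ⊔preds={1,4}  new={0,1,2,3,4}  stable
  step 8. node 1  ⊔preds={1,2,4}  new={0,1,2}  stable
  step 9. node 2  ⊔preds={1,2,4}  new={1,2,4}  old={1,4}  +wl: 0,1,3
  step 10. node 0  ⊔preds={1,2,4}  new={0,1,2,3,4}  stable
  step 11. node 1  ⊔preds={1,2,4}  new={0,1,2}  stable
  step 12. node 3  ⊔preds={1,2,4}  new={1,2,4}  stable

Least fixpoint reached:
  node 0: {0,1,2,3,4}
  node 1: {0,1,2}
  node 2: {1,2,4}
  node 3: {1,2,4}
  node 4: {1,4}
  node 5: {0,1,2,3,4}

12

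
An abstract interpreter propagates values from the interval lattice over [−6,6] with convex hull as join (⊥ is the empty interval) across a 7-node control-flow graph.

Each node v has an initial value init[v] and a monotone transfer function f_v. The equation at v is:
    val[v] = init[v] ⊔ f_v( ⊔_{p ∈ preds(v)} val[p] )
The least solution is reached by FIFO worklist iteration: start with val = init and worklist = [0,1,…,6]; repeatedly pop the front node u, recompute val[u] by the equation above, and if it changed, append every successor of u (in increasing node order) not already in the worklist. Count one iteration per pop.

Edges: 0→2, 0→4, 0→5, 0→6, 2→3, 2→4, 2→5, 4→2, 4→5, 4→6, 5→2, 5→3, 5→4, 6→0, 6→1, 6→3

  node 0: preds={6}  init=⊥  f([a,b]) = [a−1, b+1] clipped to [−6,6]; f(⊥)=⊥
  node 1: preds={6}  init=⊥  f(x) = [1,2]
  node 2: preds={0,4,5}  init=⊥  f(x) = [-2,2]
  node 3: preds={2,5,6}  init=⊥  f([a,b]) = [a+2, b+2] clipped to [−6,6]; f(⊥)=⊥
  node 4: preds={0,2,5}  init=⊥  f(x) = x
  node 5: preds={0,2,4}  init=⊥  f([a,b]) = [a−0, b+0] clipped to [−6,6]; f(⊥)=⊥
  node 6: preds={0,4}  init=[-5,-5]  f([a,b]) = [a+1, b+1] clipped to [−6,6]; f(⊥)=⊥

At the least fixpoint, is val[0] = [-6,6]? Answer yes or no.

yes

Worklist (30 pops):
  #1 pop 0: in=[-5,-5] → [-6,-4] (was ⊥); enqueue []
  #2 pop 1: in=[-5,-5] → [1,2] (was ⊥); enqueue []
  #3 pop 2: in=[-6,-4] → [-2,2] (was ⊥); enqueue []
  #4 pop 3: in=[-5,2] → [-3,4] (was ⊥); enqueue []
  #5 pop 4: in=[-6,2] → [-6,2] (was ⊥); enqueue [2]
  #6 pop 5: in=[-6,2] → [-6,2] (was ⊥); enqueue [3,4]
  #7 pop 6: in=[-6,2] → [-5,3] (was [-5,-5]); enqueue [0,1]
  #8 pop 2: in=[-6,2] → [-2,2] (no change)
  #9 pop 3: in=[-6,3] → [-4,5] (was [-3,4]); enqueue []
  #10 pop 4: in=[-6,2] → [-6,2] (no change)
  #11 pop 0: in=[-5,3] → [-6,4] (was [-6,-4]); enqueue [2,4,5,6]
  #12 pop 1: in=[-5,3] → [1,2] (no change)
  #13 pop 2: in=[-6,4] → [-2,2] (no change)
  #14 pop 4: in=[-6,4] → [-6,4] (was [-6,2]); enqueue [2]
  #15 pop 5: in=[-6,4] → [-6,4] (was [-6,2]); enqueue [3,4]
  #16 pop 6: in=[-6,4] → [-5,5] (was [-5,3]); enqueue [0,1]
  #17 pop 2: in=[-6,4] → [-2,2] (no change)
  #18 pop 3: in=[-6,5] → [-4,6] (was [-4,5]); enqueue []
  #19 pop 4: in=[-6,4] → [-6,4] (no change)
  #20 pop 0: in=[-5,5] → [-6,6] (was [-6,4]); enqueue [2,4,5,6]
  #21 pop 1: in=[-5,5] → [1,2] (no change)
  #22 pop 2: in=[-6,6] → [-2,2] (no change)
  #23 pop 4: in=[-6,6] → [-6,6] (was [-6,4]); enqueue [2]
  #24 pop 5: in=[-6,6] → [-6,6] (was [-6,4]); enqueue [3,4]
  #25 pop 6: in=[-6,6] → [-5,6] (was [-5,5]); enqueue [0,1]
  #26 pop 2: in=[-6,6] → [-2,2] (no change)
  #27 pop 3: in=[-6,6] → [-4,6] (no change)
  #28 pop 4: in=[-6,6] → [-6,6] (no change)
  #29 pop 0: in=[-5,6] → [-6,6] (no change)
  #30 pop 1: in=[-5,6] → [1,2] (no change)

Fixpoint:
  val[0] = [-6,6]
  val[1] = [1,2]
  val[2] = [-2,2]
  val[3] = [-4,6]
  val[4] = [-6,6]
  val[5] = [-6,6]
  val[6] = [-5,6]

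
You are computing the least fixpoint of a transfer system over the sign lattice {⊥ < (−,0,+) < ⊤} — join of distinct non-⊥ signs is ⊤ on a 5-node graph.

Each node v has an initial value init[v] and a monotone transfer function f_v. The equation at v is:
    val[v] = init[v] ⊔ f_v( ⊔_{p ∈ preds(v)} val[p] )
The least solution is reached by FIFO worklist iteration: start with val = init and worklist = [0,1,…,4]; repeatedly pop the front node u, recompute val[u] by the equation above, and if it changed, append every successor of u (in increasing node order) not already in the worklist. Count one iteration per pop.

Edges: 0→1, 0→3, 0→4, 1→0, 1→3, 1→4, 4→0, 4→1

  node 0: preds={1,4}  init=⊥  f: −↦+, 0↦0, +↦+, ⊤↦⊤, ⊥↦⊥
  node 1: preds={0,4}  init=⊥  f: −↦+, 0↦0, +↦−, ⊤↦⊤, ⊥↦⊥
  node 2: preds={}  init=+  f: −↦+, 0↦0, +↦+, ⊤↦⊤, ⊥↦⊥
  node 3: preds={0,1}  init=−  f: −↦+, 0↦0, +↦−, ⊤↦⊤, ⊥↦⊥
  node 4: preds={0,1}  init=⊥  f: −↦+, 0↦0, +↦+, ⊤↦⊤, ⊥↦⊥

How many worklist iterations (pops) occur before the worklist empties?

5

Worklist (5 pops):
  #1 pop 0: in=⊥ → ⊥ (no change)
  #2 pop 1: in=⊥ → ⊥ (no change)
  #3 pop 2: in=⊥ → + (no change)
  #4 pop 3: in=⊥ → − (no change)
  #5 pop 4: in=⊥ → ⊥ (no change)

Fixpoint:
  val[0] = ⊥
  val[1] = ⊥
  val[2] = +
  val[3] = −
  val[4] = ⊥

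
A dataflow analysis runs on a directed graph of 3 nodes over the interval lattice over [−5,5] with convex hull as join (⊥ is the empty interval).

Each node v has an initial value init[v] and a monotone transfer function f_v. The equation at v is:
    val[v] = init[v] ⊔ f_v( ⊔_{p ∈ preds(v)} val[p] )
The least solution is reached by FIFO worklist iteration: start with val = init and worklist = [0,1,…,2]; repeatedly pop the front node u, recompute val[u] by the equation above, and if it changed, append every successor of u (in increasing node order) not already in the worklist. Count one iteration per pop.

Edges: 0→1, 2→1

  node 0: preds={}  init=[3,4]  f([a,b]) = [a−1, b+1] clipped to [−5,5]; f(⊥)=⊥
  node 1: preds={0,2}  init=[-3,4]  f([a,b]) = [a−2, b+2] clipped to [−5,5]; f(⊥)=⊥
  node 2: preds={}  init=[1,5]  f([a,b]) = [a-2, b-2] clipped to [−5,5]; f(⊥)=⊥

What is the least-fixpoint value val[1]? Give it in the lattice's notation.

Worklist (3 pops):
  #1 pop 0: in=⊥ → [3,4] (no change)
  #2 pop 1: in=[1,5] → [-3,5] (was [-3,4]); enqueue []
  #3 pop 2: in=⊥ → [1,5] (no change)

Fixpoint:
  val[0] = [3,4]
  val[1] = [-3,5]
  val[2] = [1,5]

[-3,5]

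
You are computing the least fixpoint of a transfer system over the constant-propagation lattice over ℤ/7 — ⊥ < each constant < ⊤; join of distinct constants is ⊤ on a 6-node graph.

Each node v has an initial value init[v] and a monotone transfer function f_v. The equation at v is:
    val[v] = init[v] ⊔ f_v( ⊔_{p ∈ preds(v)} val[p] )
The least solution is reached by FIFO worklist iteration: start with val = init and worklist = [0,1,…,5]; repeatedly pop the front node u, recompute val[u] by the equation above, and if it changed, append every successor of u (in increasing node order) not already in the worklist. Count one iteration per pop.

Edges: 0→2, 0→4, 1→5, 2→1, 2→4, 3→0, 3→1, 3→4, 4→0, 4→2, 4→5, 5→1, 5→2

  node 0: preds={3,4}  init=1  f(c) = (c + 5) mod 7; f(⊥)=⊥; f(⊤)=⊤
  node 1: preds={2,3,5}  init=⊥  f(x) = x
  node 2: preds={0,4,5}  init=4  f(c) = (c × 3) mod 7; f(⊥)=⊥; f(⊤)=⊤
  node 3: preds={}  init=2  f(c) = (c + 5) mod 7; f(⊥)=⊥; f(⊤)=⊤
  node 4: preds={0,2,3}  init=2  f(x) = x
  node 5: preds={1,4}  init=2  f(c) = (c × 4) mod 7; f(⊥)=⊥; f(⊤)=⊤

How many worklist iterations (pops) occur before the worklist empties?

9

Iteration log — 9 steps:
  step 1. node 0  ⊔preds=2  new=⊤  old=1  +wl: 
  step 2. node 1  ⊔preds=⊤  new=⊤  old=⊥  +wl: 
  step 3. node 2  ⊔preds=⊤  new=⊤  old=4  +wl: 1
  step 4. node 3  ⊔preds=⊥  new=2  stable
  step 5. node 4  ⊔preds=⊤  new=⊤  old=2  +wl: 0,2
  step 6. node 5  ⊔preds=⊤  new=⊤  old=2  +wl: 
  step 7. node 1  ⊔preds=⊤  new=⊤  stable
  step 8. node 0  ⊔preds=⊤  new=⊤  stable
  step 9. node 2  ⊔preds=⊤  new=⊤  stable

Least fixpoint reached:
  node 0: ⊤
  node 1: ⊤
  node 2: ⊤
  node 3: 2
  node 4: ⊤
  node 5: ⊤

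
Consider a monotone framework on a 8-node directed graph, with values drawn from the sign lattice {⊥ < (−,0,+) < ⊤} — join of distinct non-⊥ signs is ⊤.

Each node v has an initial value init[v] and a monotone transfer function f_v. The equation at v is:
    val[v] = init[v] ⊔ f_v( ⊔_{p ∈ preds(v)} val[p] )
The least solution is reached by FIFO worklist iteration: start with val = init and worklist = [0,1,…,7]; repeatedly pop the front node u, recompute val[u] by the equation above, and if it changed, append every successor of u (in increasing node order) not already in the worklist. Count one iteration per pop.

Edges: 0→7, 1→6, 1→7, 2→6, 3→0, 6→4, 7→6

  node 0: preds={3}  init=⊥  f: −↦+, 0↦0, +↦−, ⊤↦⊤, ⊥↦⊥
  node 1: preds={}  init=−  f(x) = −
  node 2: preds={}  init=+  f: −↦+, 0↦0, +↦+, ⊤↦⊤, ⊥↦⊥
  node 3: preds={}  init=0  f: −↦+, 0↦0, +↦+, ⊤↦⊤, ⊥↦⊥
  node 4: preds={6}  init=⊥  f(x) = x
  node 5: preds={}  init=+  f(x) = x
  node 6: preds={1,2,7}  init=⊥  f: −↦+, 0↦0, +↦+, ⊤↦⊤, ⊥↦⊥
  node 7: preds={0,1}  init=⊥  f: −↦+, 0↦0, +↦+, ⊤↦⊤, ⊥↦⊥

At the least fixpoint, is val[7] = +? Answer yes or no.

Trace (10 dequeues):
  [1] u=0 | in 0 | out 0 | prev ⊥ | push {}
  [2] u=1 | in ⊥ | out − | ==
  [3] u=2 | in ⊥ | out + | ==
  [4] u=3 | in ⊥ | out 0 | ==
  [5] u=4 | in ⊥ | out ⊥ | ==
  [6] u=5 | in ⊥ | out + | ==
  [7] u=6 | in ⊤ | out ⊤ | prev ⊥ | push {4}
  [8] u=7 | in ⊤ | out ⊤ | prev ⊥ | push {6}
  [9] u=4 | in ⊤ | out ⊤ | prev ⊥ | push {}
  [10] u=6 | in ⊤ | out ⊤ | ==

Converged values:
  [0] 0
  [1] −
  [2] +
  [3] 0
  [4] ⊤
  [5] +
  [6] ⊤
  [7] ⊤

no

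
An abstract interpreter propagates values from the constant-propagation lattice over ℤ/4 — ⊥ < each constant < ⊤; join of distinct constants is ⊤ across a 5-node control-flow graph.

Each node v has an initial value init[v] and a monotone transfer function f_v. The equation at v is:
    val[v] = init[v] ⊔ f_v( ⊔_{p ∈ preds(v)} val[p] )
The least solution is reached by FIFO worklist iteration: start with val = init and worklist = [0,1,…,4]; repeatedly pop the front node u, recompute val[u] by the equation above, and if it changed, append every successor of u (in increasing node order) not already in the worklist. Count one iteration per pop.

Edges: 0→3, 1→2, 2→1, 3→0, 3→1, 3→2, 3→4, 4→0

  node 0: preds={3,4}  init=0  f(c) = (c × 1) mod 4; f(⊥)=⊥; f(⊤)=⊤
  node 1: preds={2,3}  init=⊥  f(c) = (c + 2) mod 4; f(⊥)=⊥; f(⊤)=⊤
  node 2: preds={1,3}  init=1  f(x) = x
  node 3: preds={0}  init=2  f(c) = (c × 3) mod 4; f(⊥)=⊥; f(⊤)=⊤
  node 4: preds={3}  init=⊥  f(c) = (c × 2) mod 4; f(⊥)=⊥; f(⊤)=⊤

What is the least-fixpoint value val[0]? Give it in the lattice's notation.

⊤

Trace (8 dequeues):
  [1] u=0 | in 2 | out ⊤ | prev 0 | push {}
  [2] u=1 | in ⊤ | out ⊤ | prev ⊥ | push {}
  [3] u=2 | in ⊤ | out ⊤ | prev 1 | push {1}
  [4] u=3 | in ⊤ | out ⊤ | prev 2 | push {0,2}
  [5] u=4 | in ⊤ | out ⊤ | prev ⊥ | push {}
  [6] u=1 | in ⊤ | out ⊤ | ==
  [7] u=0 | in ⊤ | out ⊤ | ==
  [8] u=2 | in ⊤ | out ⊤ | ==

Converged values:
  [0] ⊤
  [1] ⊤
  [2] ⊤
  [3] ⊤
  [4] ⊤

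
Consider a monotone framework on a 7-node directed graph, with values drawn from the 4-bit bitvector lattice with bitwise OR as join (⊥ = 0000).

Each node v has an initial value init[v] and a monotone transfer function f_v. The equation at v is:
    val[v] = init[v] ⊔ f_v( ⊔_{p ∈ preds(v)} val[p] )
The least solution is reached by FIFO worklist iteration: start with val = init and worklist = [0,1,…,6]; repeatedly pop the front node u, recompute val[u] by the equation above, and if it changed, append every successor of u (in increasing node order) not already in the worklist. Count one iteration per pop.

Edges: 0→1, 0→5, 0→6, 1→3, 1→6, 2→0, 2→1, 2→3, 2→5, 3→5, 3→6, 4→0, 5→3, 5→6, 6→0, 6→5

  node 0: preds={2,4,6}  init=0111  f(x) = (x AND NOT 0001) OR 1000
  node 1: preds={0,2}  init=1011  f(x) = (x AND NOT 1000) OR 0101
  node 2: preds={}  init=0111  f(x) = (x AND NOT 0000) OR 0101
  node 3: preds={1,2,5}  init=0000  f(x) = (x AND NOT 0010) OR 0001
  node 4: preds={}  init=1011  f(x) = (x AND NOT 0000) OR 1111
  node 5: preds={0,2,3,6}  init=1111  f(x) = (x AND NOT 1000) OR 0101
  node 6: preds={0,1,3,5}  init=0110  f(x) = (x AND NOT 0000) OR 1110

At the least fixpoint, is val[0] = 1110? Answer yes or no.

no

Trace (9 dequeues):
  [1] u=0 | in 1111 | out 1111 | prev 0111 | push {}
  [2] u=1 | in 1111 | out 1111 | prev 1011 | push {}
  [3] u=2 | in 0000 | out 0111 | ==
  [4] u=3 | in 1111 | out 1101 | prev 0000 | push {}
  [5] u=4 | in 0000 | out 1111 | prev 1011 | push {0}
  [6] u=5 | in 1111 | out 1111 | ==
  [7] u=6 | in 1111 | out 1111 | prev 0110 | push {5}
  [8] u=0 | in 1111 | out 1111 | ==
  [9] u=5 | in 1111 | out 1111 | ==

Converged values:
  [0] 1111
  [1] 1111
  [2] 0111
  [3] 1101
  [4] 1111
  [5] 1111
  [6] 1111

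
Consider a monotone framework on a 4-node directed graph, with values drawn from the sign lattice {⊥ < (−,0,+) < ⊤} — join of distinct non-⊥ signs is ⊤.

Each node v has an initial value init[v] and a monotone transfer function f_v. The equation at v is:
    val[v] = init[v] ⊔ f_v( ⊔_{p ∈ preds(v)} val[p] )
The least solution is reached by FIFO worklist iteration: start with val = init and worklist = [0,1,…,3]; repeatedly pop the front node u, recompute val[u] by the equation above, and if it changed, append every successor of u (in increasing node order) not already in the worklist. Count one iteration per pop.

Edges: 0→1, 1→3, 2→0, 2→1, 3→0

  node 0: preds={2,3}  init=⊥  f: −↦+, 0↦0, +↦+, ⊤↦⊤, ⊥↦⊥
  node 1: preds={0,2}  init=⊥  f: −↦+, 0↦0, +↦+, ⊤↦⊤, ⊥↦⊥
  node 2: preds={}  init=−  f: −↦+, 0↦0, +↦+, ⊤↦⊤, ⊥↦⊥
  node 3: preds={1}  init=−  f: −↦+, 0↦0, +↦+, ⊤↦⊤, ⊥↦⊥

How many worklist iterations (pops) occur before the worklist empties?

Iteration log — 6 steps:
  step 1. node 0  ⊔preds=−  new=+  old=⊥  +wl: 
  step 2. node 1  ⊔preds=⊤  new=⊤  old=⊥  +wl: 
  step 3. node 2  ⊔preds=⊥  new=−  stable
  step 4. node 3  ⊔preds=⊤  new=⊤  old=−  +wl: 0
  step 5. node 0  ⊔preds=⊤  new=⊤  old=+  +wl: 1
  step 6. node 1  ⊔preds=⊤  new=⊤  stable

Least fixpoint reached:
  node 0: ⊤
  node 1: ⊤
  node 2: −
  node 3: ⊤

6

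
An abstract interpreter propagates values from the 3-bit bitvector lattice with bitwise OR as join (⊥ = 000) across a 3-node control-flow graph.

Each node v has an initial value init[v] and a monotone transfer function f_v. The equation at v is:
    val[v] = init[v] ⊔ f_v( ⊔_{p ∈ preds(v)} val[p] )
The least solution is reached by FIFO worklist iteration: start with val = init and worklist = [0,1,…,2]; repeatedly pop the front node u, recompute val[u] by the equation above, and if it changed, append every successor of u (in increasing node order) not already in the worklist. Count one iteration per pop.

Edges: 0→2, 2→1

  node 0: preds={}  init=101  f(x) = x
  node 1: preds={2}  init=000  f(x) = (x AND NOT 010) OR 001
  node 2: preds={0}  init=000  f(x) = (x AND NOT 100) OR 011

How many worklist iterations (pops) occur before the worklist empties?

4

Trace (4 dequeues):
  [1] u=0 | in 000 | out 101 | ==
  [2] u=1 | in 000 | out 001 | prev 000 | push {}
  [3] u=2 | in 101 | out 011 | prev 000 | push {1}
  [4] u=1 | in 011 | out 001 | ==

Converged values:
  [0] 101
  [1] 001
  [2] 011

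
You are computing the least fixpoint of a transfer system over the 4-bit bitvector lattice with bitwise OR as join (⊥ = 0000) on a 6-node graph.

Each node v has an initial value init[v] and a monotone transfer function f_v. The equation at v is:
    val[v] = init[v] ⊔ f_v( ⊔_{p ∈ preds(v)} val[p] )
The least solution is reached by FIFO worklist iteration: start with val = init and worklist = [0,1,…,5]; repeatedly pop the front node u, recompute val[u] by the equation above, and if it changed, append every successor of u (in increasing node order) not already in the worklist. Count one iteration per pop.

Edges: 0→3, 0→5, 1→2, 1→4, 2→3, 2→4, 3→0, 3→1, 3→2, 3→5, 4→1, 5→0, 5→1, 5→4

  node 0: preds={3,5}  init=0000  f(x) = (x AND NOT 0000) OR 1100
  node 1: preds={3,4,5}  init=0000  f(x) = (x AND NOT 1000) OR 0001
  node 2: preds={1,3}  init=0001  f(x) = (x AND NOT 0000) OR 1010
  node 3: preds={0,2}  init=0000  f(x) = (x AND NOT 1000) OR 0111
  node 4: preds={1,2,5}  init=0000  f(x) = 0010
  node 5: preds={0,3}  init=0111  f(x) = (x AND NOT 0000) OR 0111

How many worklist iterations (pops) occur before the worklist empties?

10

Worklist (10 pops):
  #1 pop 0: in=0111 → 1111 (was 0000); enqueue []
  #2 pop 1: in=0111 → 0111 (was 0000); enqueue []
  #3 pop 2: in=0111 → 1111 (was 0001); enqueue []
  #4 pop 3: in=1111 → 0111 (was 0000); enqueue [0,1,2]
  #5 pop 4: in=1111 → 0010 (was 0000); enqueue []
  #6 pop 5: in=1111 → 1111 (was 0111); enqueue [4]
  #7 pop 0: in=1111 → 1111 (no change)
  #8 pop 1: in=1111 → 0111 (no change)
  #9 pop 2: in=0111 → 1111 (no change)
  #10 pop 4: in=1111 → 0010 (no change)

Fixpoint:
  val[0] = 1111
  val[1] = 0111
  val[2] = 1111
  val[3] = 0111
  val[4] = 0010
  val[5] = 1111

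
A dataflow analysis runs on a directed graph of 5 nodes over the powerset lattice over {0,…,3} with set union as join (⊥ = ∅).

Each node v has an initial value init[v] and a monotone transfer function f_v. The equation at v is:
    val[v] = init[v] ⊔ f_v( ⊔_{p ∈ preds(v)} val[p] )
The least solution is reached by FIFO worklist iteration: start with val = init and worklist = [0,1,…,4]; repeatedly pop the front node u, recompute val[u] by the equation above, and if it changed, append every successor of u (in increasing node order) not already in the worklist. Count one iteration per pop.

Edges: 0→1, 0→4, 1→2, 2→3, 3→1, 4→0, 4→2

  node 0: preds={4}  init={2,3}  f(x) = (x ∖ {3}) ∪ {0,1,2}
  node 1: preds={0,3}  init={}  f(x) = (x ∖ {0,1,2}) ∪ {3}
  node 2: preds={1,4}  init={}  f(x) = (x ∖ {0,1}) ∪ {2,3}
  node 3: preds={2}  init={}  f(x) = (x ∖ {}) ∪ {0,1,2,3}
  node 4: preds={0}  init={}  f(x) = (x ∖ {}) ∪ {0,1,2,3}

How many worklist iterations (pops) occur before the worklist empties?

Worklist (8 pops):
  #1 pop 0: in={} → {0,1,2,3} (was {2,3}); enqueue []
  #2 pop 1: in={0,1,2,3} → {3} (was {}); enqueue []
  #3 pop 2: in={3} → {2,3} (was {}); enqueue []
  #4 pop 3: in={2,3} → {0,1,2,3} (was {}); enqueue [1]
  #5 pop 4: in={0,1,2,3} → {0,1,2,3} (was {}); enqueue [0,2]
  #6 pop 1: in={0,1,2,3} → {3} (no change)
  #7 pop 0: in={0,1,2,3} → {0,1,2,3} (no change)
  #8 pop 2: in={0,1,2,3} → {2,3} (no change)

Fixpoint:
  val[0] = {0,1,2,3}
  val[1] = {3}
  val[2] = {2,3}
  val[3] = {0,1,2,3}
  val[4] = {0,1,2,3}

8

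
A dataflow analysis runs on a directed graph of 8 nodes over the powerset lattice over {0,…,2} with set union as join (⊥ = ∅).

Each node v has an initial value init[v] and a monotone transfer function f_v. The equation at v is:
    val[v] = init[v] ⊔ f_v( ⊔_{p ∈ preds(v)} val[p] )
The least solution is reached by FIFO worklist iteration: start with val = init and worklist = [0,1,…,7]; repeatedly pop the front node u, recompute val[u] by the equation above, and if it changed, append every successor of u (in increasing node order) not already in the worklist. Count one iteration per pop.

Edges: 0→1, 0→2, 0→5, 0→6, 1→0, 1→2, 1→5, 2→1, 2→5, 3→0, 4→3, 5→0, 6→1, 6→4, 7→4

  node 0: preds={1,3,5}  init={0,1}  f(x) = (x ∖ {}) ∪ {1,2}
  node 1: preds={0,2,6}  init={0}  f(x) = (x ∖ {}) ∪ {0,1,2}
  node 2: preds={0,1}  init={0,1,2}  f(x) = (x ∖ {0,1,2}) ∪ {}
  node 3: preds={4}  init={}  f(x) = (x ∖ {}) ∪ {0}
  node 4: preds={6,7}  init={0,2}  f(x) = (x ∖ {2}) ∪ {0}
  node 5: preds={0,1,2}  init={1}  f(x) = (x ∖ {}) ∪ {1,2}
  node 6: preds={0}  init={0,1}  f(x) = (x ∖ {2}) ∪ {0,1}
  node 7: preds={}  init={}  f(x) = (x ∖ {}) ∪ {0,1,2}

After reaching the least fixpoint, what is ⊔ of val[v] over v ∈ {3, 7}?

{0,1,2}

Iteration log — 12 steps:
  step 1. node 0  ⊔preds={0,1}  new={0,1,2}  old={0,1}  +wl: 
  step 2. node 1  ⊔preds={0,1,2}  new={0,1,2}  old={0}  +wl: 0
  step 3. node 2  ⊔preds={0,1,2}  new={0,1,2}  stable
  step 4. node 3  ⊔preds={0,2}  new={0,2}  old={}  +wl: 
  step 5. node 4  ⊔preds={0,1}  new={0,1,2}  old={0,2}  +wl: 3
  step 6. node 5  ⊔preds={0,1,2}  new={0,1,2}  old={1}  +wl: 
  step 7. node 6  ⊔preds={0,1,2}  new={0,1}  stable
  step 8. node 7  ⊔preds={}  new={0,1,2}  old={}  +wl: 4
  step 9. node 0  ⊔preds={0,1,2}  new={0,1,2}  stable
  step 10. node 3  ⊔preds={0,1,2}  new={0,1,2}  old={0,2}  +wl: 0
  step 11. node 4  ⊔preds={0,1,2}  new={0,1,2}  stable
  step 12. node 0  ⊔preds={0,1,2}  new={0,1,2}  stable

Least fixpoint reached:
  node 0: {0,1,2}
  node 1: {0,1,2}
  node 2: {0,1,2}
  node 3: {0,1,2}
  node 4: {0,1,2}
  node 5: {0,1,2}
  node 6: {0,1}
  node 7: {0,1,2}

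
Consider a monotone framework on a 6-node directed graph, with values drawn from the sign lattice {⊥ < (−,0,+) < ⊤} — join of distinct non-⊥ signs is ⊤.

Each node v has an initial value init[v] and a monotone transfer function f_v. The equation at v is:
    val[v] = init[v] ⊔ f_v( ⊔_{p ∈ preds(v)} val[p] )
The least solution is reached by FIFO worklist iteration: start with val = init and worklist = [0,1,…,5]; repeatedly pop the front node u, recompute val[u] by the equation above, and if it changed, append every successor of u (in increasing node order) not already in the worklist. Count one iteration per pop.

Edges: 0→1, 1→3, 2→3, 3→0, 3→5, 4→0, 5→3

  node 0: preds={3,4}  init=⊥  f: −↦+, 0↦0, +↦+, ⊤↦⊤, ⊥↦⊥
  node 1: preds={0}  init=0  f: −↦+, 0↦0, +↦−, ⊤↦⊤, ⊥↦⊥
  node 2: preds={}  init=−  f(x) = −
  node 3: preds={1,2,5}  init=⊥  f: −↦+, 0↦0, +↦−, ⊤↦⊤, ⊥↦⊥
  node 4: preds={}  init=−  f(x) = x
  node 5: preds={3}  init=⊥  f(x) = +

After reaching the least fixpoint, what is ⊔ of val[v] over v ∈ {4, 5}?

⊤

Worklist (9 pops):
  #1 pop 0: in=− → + (was ⊥); enqueue []
  #2 pop 1: in=+ → ⊤ (was 0); enqueue []
  #3 pop 2: in=⊥ → − (no change)
  #4 pop 3: in=⊤ → ⊤ (was ⊥); enqueue [0]
  #5 pop 4: in=⊥ → − (no change)
  #6 pop 5: in=⊤ → + (was ⊥); enqueue [3]
  #7 pop 0: in=⊤ → ⊤ (was +); enqueue [1]
  #8 pop 3: in=⊤ → ⊤ (no change)
  #9 pop 1: in=⊤ → ⊤ (no change)

Fixpoint:
  val[0] = ⊤
  val[1] = ⊤
  val[2] = −
  val[3] = ⊤
  val[4] = −
  val[5] = +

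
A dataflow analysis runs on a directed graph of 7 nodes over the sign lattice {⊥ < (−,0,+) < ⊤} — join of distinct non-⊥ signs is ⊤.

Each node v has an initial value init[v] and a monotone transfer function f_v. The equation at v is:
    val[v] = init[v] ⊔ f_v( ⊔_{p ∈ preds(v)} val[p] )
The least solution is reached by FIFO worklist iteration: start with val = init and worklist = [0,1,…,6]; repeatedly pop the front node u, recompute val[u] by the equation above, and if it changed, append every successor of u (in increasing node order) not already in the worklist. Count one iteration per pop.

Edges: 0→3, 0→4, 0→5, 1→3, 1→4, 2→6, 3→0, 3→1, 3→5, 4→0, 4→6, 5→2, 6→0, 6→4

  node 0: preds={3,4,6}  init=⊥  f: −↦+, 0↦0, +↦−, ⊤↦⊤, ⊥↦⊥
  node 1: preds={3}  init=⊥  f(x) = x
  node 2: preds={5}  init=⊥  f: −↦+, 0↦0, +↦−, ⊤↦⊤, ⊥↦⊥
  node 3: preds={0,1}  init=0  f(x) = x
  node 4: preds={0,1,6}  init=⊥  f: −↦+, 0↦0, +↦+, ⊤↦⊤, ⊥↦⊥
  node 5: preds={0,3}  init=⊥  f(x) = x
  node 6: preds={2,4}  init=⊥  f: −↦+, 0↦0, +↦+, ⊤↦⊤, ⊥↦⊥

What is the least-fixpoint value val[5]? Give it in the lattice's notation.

0

Worklist (11 pops):
  #1 pop 0: in=0 → 0 (was ⊥); enqueue []
  #2 pop 1: in=0 → 0 (was ⊥); enqueue []
  #3 pop 2: in=⊥ → ⊥ (no change)
  #4 pop 3: in=0 → 0 (no change)
  #5 pop 4: in=0 → 0 (was ⊥); enqueue [0]
  #6 pop 5: in=0 → 0 (was ⊥); enqueue [2]
  #7 pop 6: in=0 → 0 (was ⊥); enqueue [4]
  #8 pop 0: in=0 → 0 (no change)
  #9 pop 2: in=0 → 0 (was ⊥); enqueue [6]
  #10 pop 4: in=0 → 0 (no change)
  #11 pop 6: in=0 → 0 (no change)

Fixpoint:
  val[0] = 0
  val[1] = 0
  val[2] = 0
  val[3] = 0
  val[4] = 0
  val[5] = 0
  val[6] = 0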